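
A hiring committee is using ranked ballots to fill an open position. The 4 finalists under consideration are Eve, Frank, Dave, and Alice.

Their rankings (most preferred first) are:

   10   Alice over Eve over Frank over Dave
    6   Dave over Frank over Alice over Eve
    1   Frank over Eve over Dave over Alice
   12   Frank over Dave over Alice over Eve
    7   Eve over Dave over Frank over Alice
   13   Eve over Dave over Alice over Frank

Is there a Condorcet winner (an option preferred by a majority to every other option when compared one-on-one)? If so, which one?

There is no Condorcet winner

Head-to-head results (49 voters total):
Eve vs Frank: Eve wins 30–19.
Eve vs Dave: Eve wins 31–18.
Eve vs Alice: Alice wins 28–21.
Frank vs Dave: Dave wins 26–23.
Frank vs Alice: Frank wins 26–23.
Dave vs Alice: Dave wins 39–10.
No candidate beats all others: Eve beats Frank beats Alice beats Eve, a majority cycle.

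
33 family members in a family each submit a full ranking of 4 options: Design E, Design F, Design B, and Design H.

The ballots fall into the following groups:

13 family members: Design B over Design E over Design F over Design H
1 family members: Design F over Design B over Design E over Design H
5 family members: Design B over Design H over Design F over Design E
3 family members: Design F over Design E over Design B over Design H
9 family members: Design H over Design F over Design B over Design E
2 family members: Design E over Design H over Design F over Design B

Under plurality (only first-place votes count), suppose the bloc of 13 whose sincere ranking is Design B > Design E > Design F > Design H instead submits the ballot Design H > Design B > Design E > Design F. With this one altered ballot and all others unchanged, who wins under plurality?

First-place totals with the altered ballot: Design E 2, Design F 4, Design B 5, Design H 22.
The switch changes the winner from Design B to Design H.

Design H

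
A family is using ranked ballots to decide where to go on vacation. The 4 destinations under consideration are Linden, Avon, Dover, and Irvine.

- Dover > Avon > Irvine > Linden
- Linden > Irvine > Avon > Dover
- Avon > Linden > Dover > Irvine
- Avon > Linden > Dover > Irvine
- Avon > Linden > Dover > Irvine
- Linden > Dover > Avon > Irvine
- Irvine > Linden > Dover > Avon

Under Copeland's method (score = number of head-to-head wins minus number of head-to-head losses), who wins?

Avon

Pairwise results:
  Linden vs Avon: Avon wins 4–3.
  Linden vs Dover: Linden wins 6–1.
  Linden vs Irvine: Linden wins 5–2.
  Avon vs Dover: Avon wins 4–3.
  Avon vs Irvine: Avon wins 5–2.
  Dover vs Irvine: Dover wins 5–2.
Copeland scores (wins − losses):
  Linden: 2 − 1 = 1
  Avon: 3 − 0 = 3
  Dover: 1 − 2 = -1
  Irvine: 0 − 3 = -3
Avon has the best Copeland score.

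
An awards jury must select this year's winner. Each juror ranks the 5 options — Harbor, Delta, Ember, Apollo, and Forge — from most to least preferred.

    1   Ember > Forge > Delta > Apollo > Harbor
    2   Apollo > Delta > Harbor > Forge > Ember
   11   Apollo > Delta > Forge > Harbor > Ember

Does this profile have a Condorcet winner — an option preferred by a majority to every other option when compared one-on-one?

Head-to-head results (14 voters total):
Harbor vs Delta: Delta wins 14–0.
Harbor vs Ember: Harbor wins 13–1.
Harbor vs Apollo: Apollo wins 14–0.
Harbor vs Forge: Forge wins 12–2.
Delta vs Ember: Delta wins 13–1.
Delta vs Apollo: Apollo wins 13–1.
Delta vs Forge: Delta wins 13–1.
Ember vs Apollo: Apollo wins 13–1.
Ember vs Forge: Forge wins 13–1.
Apollo vs Forge: Apollo wins 13–1.
Apollo beats each rival — Harbor (14–0), Delta (13–1), Ember (13–1), Forge (13–1) — so Apollo is the Condorcet winner.

Yes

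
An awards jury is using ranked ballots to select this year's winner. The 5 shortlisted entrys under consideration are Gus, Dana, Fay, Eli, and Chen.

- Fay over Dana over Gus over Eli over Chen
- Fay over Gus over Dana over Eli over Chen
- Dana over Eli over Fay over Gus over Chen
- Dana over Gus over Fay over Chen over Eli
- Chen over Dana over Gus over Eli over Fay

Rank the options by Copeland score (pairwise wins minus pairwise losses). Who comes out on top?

Dana

Pairwise results:
  Gus vs Dana: Dana wins 4–1.
  Gus vs Fay: Fay wins 3–2.
  Gus vs Eli: Gus wins 4–1.
  Gus vs Chen: Gus wins 4–1.
  Dana vs Fay: Dana wins 3–2.
  Dana vs Eli: Dana wins 5–0.
  Dana vs Chen: Dana wins 4–1.
  Fay vs Eli: Fay wins 3–2.
  Fay vs Chen: Fay wins 4–1.
  Eli vs Chen: Eli wins 3–2.
Copeland scores (wins − losses):
  Gus: 2 − 2 = 0
  Dana: 4 − 0 = 4
  Fay: 3 − 1 = 2
  Eli: 1 − 3 = -2
  Chen: 0 − 4 = -4
Dana has the best Copeland score.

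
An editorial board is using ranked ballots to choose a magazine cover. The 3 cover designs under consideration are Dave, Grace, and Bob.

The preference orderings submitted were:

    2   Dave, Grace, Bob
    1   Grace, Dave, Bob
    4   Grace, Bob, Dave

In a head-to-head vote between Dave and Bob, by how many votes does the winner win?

Ballots ranking Dave above Bob: 2+1 = 3.
Ballots ranking Bob above Dave: 4.
Bob wins 4–3, a margin of 1.

1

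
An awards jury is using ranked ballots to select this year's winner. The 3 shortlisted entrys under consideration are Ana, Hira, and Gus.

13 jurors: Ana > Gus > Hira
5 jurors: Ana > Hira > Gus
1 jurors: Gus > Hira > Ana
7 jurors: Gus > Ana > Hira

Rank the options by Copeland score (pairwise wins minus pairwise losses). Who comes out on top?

Pairwise results:
  Ana vs Hira: Ana wins 25–1.
  Ana vs Gus: Ana wins 18–8.
  Hira vs Gus: Gus wins 21–5.
Copeland scores (wins − losses):
  Ana: 2 − 0 = 2
  Hira: 0 − 2 = -2
  Gus: 1 − 1 = 0
Ana has the best Copeland score.

Ana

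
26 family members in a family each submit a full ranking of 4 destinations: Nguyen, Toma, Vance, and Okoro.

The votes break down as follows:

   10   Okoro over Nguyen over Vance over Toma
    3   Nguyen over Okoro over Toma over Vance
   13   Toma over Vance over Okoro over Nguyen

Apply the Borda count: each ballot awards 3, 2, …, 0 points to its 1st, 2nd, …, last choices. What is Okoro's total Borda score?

49

Borda scores:
  Nguyen: 10·2 + 3·3 + 13·0 = 29
  Toma: 10·0 + 3·1 + 13·3 = 42
  Vance: 10·1 + 3·0 + 13·2 = 36
  Okoro: 10·3 + 3·2 + 13·1 = 49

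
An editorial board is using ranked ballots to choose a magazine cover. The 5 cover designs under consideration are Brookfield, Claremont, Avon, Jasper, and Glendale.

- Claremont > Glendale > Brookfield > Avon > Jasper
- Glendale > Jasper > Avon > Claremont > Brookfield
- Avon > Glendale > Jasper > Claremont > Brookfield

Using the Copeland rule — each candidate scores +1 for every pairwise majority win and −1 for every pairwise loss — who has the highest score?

Pairwise results:
  Brookfield vs Claremont: Claremont wins 3–0.
  Brookfield vs Avon: Avon wins 2–1.
  Brookfield vs Jasper: Jasper wins 2–1.
  Brookfield vs Glendale: Glendale wins 3–0.
  Claremont vs Avon: Avon wins 2–1.
  Claremont vs Jasper: Jasper wins 2–1.
  Claremont vs Glendale: Glendale wins 2–1.
  Avon vs Jasper: Avon wins 2–1.
  Avon vs Glendale: Glendale wins 2–1.
  Jasper vs Glendale: Glendale wins 3–0.
Copeland scores (wins − losses):
  Brookfield: 0 − 4 = -4
  Claremont: 1 − 3 = -2
  Avon: 3 − 1 = 2
  Jasper: 2 − 2 = 0
  Glendale: 4 − 0 = 4
Glendale has the best Copeland score.

Glendale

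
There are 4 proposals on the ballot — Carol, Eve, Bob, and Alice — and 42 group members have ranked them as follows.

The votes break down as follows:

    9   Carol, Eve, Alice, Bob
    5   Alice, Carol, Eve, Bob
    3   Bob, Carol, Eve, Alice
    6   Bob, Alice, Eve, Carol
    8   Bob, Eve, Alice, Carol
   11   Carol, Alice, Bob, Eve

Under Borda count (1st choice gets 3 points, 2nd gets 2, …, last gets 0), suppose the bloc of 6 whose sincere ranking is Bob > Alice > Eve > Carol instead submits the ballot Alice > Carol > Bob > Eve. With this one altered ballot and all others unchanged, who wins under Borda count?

Carol

Borda totals with the altered ballot: Carol 88, Eve 42, Bob 50, Alice 72.
The winner is unchanged: still Carol.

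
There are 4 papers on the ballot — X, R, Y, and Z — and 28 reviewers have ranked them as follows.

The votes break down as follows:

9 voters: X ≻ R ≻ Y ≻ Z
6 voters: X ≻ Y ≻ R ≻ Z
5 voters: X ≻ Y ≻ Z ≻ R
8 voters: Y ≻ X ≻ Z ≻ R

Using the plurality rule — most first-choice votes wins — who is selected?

First-place vote totals:
  X: 20
  R: 0
  Y: 8
  Z: 0
X has the most first-place votes.

X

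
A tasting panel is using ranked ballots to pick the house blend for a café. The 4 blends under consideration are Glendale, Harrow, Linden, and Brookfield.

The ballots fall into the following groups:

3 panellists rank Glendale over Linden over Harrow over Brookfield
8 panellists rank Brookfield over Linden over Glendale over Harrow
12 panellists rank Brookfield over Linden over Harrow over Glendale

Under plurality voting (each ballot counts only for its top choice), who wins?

First-place vote totals:
  Glendale: 3
  Harrow: 0
  Linden: 0
  Brookfield: 20
Brookfield has the most first-place votes.

Brookfield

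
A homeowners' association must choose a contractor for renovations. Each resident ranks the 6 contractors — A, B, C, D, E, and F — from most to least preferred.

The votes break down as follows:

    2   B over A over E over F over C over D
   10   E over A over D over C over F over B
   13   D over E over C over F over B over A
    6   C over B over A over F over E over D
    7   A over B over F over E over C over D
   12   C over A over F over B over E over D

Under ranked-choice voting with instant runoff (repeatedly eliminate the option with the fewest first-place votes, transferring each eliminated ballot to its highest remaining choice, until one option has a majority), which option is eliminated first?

Round 1: C 18, D 13, E 10, A 7, B 2, F 0. F has the fewest and is eliminated.
Round 2: C 18, D 13, E 10, A 7, B 2. B has the fewest and is eliminated.
Round 3: C 18, D 13, E 10, A 9. A has the fewest and is eliminated.
Round 4: E 19, C 18, D 13. D has the fewest and is eliminated.
Round 5: E 32, C 18. E has a majority.

F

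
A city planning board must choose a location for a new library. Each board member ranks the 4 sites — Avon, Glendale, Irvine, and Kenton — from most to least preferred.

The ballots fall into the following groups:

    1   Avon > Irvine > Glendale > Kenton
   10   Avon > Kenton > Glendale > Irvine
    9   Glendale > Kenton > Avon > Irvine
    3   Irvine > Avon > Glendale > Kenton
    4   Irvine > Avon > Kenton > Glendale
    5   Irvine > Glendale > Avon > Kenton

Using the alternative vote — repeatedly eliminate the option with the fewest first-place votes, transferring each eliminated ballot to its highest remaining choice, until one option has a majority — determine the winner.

Avon

Round 1: Irvine 12, Avon 11, Glendale 9, Kenton 0. Kenton has the fewest and is eliminated.
Round 2: Irvine 12, Avon 11, Glendale 9. Glendale has the fewest and is eliminated.
Round 3: Avon 20, Irvine 12. Avon has a majority.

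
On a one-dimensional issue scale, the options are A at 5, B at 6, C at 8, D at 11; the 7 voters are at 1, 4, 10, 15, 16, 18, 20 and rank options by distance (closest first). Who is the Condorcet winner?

D

With single-peaked preferences on a line, the Condorcet winner is the candidate closest to the median voter.
The median voter (position 15) is closest to D at 11.
Check: D vs C — voters closer to D: 5 of 7.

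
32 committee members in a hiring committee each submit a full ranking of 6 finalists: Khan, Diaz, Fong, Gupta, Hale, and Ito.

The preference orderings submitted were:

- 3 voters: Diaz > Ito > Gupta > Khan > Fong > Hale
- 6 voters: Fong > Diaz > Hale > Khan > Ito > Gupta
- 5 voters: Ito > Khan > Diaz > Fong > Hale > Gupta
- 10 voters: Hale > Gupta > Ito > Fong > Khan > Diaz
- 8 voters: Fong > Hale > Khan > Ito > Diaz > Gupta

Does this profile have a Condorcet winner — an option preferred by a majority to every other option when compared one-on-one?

No

Head-to-head results (32 voters total):
Khan vs Diaz: Khan wins 23–9.
Khan vs Fong: Fong wins 24–8.
Khan vs Gupta: Khan wins 19–13.
Khan vs Hale: Hale wins 24–8.
Khan vs Ito: Ito wins 18–14.
Diaz vs Fong: Fong wins 24–8.
Diaz vs Gupta: Diaz wins 22–10.
Diaz vs Hale: Hale wins 18–14.
Diaz vs Ito: Ito wins 23–9.
Fong vs Gupta: Fong wins 19–13.
Fong vs Hale: Fong wins 22–10.
Fong vs Ito: Ito wins 18–14.
Gupta vs Hale: Hale wins 29–3.
Gupta vs Ito: Ito wins 22–10.
Hale vs Ito: Hale wins 24–8.
No candidate beats all others: Fong beats Hale beats Ito beats Fong, a majority cycle.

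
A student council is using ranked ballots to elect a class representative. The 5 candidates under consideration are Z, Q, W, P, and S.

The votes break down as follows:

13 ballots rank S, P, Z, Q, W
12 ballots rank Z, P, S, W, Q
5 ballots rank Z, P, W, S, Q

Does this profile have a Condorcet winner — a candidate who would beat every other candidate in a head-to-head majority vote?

Yes

Head-to-head results (30 voters total):
Z vs Q: Z wins 30–0.
Z vs W: Z wins 30–0.
Z vs P: Z wins 17–13.
Z vs S: Z wins 17–13.
Q vs W: W wins 17–13.
Q vs P: P wins 30–0.
Q vs S: S wins 30–0.
W vs P: P wins 30–0.
W vs S: S wins 25–5.
P vs S: P wins 17–13.
Z beats each rival — Q (30–0), W (30–0), P (17–13), S (17–13) — so Z is the Condorcet winner.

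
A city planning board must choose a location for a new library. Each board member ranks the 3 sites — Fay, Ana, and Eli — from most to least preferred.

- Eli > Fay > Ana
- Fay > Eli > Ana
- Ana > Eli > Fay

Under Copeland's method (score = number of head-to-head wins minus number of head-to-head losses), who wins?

Pairwise results:
  Fay vs Ana: Fay wins 2–1.
  Fay vs Eli: Eli wins 2–1.
  Ana vs Eli: Eli wins 2–1.
Copeland scores (wins − losses):
  Fay: 1 − 1 = 0
  Ana: 0 − 2 = -2
  Eli: 2 − 0 = 2
Eli has the best Copeland score.

Eli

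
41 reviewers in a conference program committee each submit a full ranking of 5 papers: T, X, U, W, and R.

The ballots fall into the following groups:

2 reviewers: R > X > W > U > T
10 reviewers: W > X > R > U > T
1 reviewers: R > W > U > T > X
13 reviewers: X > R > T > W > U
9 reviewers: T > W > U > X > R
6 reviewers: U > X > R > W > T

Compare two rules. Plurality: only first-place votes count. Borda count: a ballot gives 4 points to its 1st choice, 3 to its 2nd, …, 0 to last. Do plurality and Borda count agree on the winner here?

Yes

Plurality first-place counts: T 9, X 13, U 6, W 10, R 3 → X.
Borda totals: T 63, X 115, U 56, W 93, R 83 → X.
The two rules agree on X.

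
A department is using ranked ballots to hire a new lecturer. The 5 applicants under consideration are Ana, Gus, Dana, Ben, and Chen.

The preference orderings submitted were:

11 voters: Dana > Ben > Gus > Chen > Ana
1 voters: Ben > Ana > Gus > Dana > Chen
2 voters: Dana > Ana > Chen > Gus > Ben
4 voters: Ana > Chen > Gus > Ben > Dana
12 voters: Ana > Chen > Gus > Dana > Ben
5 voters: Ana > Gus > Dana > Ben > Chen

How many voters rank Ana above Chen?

Ballots ranking Ana above Chen: 1+2+4+12+5 = 24.
Ballots ranking Chen above Ana: 11.
So 24 of 35 voters prefer Ana to Chen.

24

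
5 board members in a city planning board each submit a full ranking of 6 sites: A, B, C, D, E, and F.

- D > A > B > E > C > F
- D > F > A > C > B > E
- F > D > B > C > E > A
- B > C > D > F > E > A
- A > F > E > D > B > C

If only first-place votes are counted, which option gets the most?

First-place vote totals:
  A: 1
  B: 1
  C: 0
  D: 2
  E: 0
  F: 1
D has the most first-place votes.

D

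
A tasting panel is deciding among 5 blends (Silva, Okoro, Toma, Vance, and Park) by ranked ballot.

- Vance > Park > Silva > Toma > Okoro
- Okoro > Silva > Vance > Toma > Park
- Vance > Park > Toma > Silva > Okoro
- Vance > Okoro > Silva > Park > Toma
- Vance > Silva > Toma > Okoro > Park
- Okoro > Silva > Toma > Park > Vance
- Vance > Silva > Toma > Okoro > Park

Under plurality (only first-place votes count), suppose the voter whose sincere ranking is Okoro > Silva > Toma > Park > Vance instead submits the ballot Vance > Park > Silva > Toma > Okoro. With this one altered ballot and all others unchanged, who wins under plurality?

Vance

First-place totals with the altered ballot: Silva 0, Okoro 1, Toma 0, Vance 6, Park 0.
The winner is unchanged: still Vance.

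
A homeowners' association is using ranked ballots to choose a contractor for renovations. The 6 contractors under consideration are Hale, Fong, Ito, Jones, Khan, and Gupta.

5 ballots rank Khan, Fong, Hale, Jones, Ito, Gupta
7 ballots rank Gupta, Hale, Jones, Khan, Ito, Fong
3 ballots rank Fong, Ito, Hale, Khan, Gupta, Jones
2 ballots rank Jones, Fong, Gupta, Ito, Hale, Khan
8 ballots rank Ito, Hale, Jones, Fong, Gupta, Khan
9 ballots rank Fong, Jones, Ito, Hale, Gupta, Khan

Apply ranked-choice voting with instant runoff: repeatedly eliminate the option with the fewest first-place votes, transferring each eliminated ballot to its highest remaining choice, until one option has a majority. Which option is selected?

Fong

Round 1: Fong 12, Ito 8, Gupta 7, Khan 5, Jones 2, Hale 0. Hale has the fewest and is eliminated.
Round 2: Fong 12, Ito 8, Gupta 7, Khan 5, Jones 2. Jones has the fewest and is eliminated.
Round 3: Fong 14, Ito 8, Gupta 7, Khan 5. Khan has the fewest and is eliminated.
Round 4: Fong 19, Ito 8, Gupta 7. Fong has a majority.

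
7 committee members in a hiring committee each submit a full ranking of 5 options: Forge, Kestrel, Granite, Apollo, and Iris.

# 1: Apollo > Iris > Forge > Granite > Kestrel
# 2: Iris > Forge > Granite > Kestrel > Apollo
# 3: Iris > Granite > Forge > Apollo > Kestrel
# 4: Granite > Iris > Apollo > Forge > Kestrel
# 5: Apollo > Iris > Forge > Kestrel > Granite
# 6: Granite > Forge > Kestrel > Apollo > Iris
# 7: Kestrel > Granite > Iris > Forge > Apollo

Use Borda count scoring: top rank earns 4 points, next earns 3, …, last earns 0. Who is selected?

Borda scores:
  Forge: 2 + 3 + 2 + 1 + 2 + 3 + 1 = 14
  Kestrel: 0 + 1 + 0 + 0 + 1 + 2 + 4 = 8
  Granite: 1 + 2 + 3 + 4 + 0 + 4 + 3 = 17
  Apollo: 4 + 0 + 1 + 2 + 4 + 1 + 0 = 12
  Iris: 3 + 4 + 4 + 3 + 3 + 0 + 2 = 19
Iris has the highest total.

Iris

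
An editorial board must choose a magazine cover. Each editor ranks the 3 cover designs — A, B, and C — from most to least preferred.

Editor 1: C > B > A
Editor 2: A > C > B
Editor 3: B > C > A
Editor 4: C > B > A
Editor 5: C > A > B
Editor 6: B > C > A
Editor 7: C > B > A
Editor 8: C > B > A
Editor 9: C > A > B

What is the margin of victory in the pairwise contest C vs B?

5

Ballots ranking C above B: 7.
Ballots ranking B above C: 2.
C wins 7–2, a margin of 5.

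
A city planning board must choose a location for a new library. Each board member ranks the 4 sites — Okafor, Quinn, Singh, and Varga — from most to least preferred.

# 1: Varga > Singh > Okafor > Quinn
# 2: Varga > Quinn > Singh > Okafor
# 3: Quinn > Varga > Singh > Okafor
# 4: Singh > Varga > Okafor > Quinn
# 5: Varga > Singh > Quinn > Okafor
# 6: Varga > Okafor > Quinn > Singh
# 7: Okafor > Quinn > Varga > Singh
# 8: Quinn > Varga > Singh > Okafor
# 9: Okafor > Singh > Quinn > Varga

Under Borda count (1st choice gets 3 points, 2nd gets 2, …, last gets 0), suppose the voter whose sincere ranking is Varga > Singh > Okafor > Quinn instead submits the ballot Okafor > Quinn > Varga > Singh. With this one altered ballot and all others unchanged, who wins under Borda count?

Varga

Borda totals with the altered ballot: Okafor 12, Quinn 15, Singh 10, Varga 17.
The winner is unchanged: still Varga.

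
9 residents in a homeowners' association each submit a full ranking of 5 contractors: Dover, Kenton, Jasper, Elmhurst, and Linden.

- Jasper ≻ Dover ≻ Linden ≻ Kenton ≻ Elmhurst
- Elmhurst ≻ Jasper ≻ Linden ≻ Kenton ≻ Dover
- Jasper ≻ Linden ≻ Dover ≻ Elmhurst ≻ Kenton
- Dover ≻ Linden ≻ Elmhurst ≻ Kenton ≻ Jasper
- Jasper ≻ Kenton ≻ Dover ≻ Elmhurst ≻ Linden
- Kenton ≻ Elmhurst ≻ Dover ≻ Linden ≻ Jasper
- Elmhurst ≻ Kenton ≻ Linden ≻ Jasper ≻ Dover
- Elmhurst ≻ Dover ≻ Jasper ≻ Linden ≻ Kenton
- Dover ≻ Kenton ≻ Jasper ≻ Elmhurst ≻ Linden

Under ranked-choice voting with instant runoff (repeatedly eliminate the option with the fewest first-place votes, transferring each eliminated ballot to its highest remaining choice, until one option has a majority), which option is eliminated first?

Linden

Round 1: Jasper 3, Elmhurst 3, Dover 2, Kenton 1, Linden 0. Linden has the fewest and is eliminated.
Round 2: Jasper 3, Elmhurst 3, Dover 2, Kenton 1. Kenton has the fewest and is eliminated.
Round 3: Elmhurst 4, Jasper 3, Dover 2. Dover has the fewest and is eliminated.
Round 4: Elmhurst 5, Jasper 4. Elmhurst has a majority.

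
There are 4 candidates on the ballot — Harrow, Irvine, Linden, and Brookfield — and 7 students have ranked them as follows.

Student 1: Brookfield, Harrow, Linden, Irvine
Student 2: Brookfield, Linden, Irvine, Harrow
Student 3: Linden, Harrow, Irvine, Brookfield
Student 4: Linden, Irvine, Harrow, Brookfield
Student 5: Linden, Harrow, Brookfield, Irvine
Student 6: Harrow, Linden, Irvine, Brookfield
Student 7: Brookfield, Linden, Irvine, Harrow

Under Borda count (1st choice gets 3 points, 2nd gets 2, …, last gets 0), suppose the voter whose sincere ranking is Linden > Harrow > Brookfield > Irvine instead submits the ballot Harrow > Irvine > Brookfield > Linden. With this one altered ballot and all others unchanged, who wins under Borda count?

Borda totals with the altered ballot: Harrow 11, Irvine 8, Linden 13, Brookfield 10.
The winner is unchanged: still Linden.

Linden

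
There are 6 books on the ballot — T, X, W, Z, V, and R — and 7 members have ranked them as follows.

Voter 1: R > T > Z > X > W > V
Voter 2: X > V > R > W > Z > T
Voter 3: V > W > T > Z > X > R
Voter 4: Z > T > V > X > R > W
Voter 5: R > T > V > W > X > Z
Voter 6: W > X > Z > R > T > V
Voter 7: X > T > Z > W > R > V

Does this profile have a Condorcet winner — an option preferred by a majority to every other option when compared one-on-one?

No

Head-to-head results (7 voters total):
T vs X: T wins 4–3.
T vs W: T wins 4–3.
T vs Z: T wins 4–3.
T vs V: T wins 5–2.
T vs R: R wins 4–3.
X vs W: X wins 4–3.
X vs Z: X wins 4–3.
X vs V: X wins 4–3.
X vs R: X wins 5–2.
W vs Z: W wins 4–3.
W vs V: V wins 4–3.
W vs R: R wins 4–3.
Z vs V: Z wins 4–3.
Z vs R: Z wins 4–3.
V vs R: R wins 4–3.
No candidate beats all others: T beats X beats R beats T, a majority cycle.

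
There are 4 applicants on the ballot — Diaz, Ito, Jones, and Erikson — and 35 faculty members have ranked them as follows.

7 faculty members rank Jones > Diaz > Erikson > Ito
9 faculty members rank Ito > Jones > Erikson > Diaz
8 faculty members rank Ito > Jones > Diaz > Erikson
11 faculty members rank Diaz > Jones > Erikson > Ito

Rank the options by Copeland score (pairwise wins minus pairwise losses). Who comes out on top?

Jones

Pairwise results:
  Diaz vs Ito: Diaz wins 18–17.
  Diaz vs Jones: Jones wins 24–11.
  Diaz vs Erikson: Diaz wins 26–9.
  Ito vs Jones: Jones wins 18–17.
  Ito vs Erikson: Erikson wins 18–17.
  Jones vs Erikson: Jones wins 35–0.
Copeland scores (wins − losses):
  Diaz: 2 − 1 = 1
  Ito: 0 − 3 = -3
  Jones: 3 − 0 = 3
  Erikson: 1 − 2 = -1
Jones has the best Copeland score.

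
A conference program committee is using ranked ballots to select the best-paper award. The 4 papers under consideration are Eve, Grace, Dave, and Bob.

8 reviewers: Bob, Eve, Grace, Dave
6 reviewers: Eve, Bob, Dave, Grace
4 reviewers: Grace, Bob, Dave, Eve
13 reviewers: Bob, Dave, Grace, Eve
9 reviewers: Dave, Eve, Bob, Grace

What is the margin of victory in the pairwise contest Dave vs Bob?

22

Ballots ranking Dave above Bob: 9.
Ballots ranking Bob above Dave: 8+6+4+13 = 31.
Bob wins 31–9, a margin of 22.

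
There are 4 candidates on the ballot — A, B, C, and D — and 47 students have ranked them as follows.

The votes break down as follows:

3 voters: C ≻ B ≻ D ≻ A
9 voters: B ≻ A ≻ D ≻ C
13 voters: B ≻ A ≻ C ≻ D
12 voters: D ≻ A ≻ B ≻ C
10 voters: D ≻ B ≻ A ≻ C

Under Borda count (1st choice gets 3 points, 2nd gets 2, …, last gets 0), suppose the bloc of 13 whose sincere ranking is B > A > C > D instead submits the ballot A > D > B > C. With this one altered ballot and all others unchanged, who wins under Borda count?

D

Borda totals with the altered ballot: A 91, B 78, C 9, D 104.
The switch changes the winner from B to D.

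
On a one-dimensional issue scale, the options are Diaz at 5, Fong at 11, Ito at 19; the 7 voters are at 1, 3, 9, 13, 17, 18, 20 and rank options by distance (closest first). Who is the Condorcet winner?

With single-peaked preferences on a line, the Condorcet winner is the candidate closest to the median voter.
The median voter (position 13) is closest to Fong at 11.
Check: Fong vs Ito — voters closer to Fong: 4 of 7.

Fong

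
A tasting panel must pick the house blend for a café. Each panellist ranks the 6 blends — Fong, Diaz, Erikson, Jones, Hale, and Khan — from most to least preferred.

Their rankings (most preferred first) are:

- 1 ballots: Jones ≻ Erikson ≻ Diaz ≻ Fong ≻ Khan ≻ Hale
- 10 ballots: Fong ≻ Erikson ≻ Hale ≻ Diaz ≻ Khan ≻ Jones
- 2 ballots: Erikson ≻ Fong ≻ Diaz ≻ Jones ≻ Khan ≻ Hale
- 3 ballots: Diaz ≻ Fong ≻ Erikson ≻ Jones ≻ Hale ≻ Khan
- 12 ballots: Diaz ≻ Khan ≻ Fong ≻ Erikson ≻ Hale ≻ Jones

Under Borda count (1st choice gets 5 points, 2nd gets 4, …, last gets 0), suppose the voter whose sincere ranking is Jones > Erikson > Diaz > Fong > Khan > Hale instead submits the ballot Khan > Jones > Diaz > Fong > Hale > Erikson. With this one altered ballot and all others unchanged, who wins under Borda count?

Fong

Borda totals with the altered ballot: Fong 108, Diaz 104, Erikson 83, Jones 14, Hale 46, Khan 65.
The winner is unchanged: still Fong.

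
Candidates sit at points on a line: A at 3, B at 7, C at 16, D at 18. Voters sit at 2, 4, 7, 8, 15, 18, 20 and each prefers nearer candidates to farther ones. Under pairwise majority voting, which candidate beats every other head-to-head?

With single-peaked preferences on a line, the Condorcet winner is the candidate closest to the median voter.
The median voter (position 8) is closest to B at 7.
Check: B vs D — voters closer to B: 4 of 7.

B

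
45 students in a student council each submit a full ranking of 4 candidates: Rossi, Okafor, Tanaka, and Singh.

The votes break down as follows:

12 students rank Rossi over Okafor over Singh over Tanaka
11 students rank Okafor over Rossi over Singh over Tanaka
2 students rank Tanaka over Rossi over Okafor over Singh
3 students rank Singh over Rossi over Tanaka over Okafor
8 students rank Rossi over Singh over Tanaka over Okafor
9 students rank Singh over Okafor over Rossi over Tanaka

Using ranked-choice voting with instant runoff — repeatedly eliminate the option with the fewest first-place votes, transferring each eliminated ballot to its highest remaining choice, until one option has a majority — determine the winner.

Rossi

Round 1: Rossi 20, Singh 12, Okafor 11, Tanaka 2. Tanaka has the fewest and is eliminated.
Round 2: Rossi 22, Singh 12, Okafor 11. Okafor has the fewest and is eliminated.
Round 3: Rossi 33, Singh 12. Rossi has a majority.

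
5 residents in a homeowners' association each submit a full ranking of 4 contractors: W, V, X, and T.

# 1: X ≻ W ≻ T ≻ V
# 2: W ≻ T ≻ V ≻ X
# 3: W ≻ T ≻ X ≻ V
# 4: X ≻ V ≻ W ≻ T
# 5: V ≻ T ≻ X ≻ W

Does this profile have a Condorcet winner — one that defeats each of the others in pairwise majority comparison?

No

Head-to-head results (5 voters total):
W vs V: W wins 3–2.
W vs X: X wins 3–2.
W vs T: W wins 4–1.
V vs X: X wins 3–2.
V vs T: T wins 3–2.
X vs T: T wins 3–2.
No candidate beats all others: W beats T beats X beats W, a majority cycle.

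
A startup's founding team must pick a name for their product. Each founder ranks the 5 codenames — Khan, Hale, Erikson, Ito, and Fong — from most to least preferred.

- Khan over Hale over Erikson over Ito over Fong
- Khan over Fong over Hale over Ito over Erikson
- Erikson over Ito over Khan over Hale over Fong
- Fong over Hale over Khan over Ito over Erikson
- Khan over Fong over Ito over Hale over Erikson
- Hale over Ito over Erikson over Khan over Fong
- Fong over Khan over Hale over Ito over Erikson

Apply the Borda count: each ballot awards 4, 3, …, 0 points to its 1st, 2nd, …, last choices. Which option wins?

Borda scores:
  Khan: 4 + 4 + 2 + 2 + 4 + 1 + 3 = 20
  Hale: 3 + 2 + 1 + 3 + 1 + 4 + 2 = 16
  Erikson: 2 + 0 + 4 + 0 + 0 + 2 + 0 = 8
  Ito: 1 + 1 + 3 + 1 + 2 + 3 + 1 = 12
  Fong: 0 + 3 + 0 + 4 + 3 + 0 + 4 = 14
Khan has the highest total.

Khan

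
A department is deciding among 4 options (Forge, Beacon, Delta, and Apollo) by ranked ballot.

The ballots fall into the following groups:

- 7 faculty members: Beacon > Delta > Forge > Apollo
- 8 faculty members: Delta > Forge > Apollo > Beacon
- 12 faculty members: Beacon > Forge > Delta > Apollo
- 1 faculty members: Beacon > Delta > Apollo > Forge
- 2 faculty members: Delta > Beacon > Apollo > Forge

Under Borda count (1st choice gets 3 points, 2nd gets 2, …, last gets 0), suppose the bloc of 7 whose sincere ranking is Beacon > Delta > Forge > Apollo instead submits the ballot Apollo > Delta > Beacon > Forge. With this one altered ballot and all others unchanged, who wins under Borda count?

Delta

Borda totals with the altered ballot: Forge 40, Beacon 50, Delta 58, Apollo 32.
The switch changes the winner from Beacon to Delta.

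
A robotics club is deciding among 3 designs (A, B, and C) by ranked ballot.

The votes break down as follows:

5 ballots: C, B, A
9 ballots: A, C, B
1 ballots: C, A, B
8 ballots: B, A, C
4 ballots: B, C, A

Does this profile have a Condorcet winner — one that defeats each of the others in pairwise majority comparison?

No

Head-to-head results (27 voters total):
A vs B: B wins 17–10.
A vs C: A wins 17–10.
B vs C: C wins 15–12.
No candidate beats all others: A beats C beats B beats A, a majority cycle.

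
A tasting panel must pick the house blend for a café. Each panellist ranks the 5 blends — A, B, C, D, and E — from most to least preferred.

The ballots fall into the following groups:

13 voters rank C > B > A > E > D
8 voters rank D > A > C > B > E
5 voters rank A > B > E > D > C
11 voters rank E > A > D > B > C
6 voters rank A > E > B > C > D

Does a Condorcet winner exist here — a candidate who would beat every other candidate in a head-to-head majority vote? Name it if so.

Head-to-head results (43 voters total):
A vs B: A wins 30–13.
A vs C: A wins 30–13.
A vs D: A wins 35–8.
A vs E: A wins 32–11.
B vs C: B wins 22–21.
B vs D: B wins 24–19.
B vs E: B wins 26–17.
C vs D: D wins 24–19.
C vs E: E wins 22–21.
D vs E: E wins 35–8.
A beats each rival — B (30–13), C (30–13), D (35–8), E (32–11) — so A is the Condorcet winner.

A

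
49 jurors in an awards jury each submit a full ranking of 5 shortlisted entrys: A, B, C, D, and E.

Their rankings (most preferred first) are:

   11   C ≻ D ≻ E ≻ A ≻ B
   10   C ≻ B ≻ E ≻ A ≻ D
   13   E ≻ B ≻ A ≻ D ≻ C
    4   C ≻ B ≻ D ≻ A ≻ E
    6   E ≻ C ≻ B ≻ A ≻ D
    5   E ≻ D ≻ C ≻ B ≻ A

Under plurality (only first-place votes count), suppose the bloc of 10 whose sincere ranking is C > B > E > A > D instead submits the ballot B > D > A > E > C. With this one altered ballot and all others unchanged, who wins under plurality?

E

First-place totals with the altered ballot: A 0, B 10, C 15, D 0, E 24.
The switch changes the winner from C to E.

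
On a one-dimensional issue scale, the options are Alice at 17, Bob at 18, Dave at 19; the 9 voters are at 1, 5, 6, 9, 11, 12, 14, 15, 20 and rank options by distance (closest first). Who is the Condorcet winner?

Alice

With single-peaked preferences on a line, the Condorcet winner is the candidate closest to the median voter.
The median voter (position 11) is closest to Alice at 17.
Check: Alice vs Bob — voters closer to Alice: 8 of 9.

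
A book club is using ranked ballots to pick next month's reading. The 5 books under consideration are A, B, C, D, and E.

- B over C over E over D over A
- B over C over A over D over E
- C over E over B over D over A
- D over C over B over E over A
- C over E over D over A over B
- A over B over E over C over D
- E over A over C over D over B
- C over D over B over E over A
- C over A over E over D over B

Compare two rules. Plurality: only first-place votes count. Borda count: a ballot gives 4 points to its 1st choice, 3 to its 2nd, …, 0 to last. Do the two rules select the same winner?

Yes

Plurality first-place counts: A 1, B 2, C 4, D 1, E 1 → C.
Borda totals: A 13, B 17, C 28, D 14, E 18 → C.
The two rules agree on C.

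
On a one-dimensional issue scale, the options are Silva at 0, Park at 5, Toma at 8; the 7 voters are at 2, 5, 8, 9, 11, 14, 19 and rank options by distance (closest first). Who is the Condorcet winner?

Toma

With single-peaked preferences on a line, the Condorcet winner is the candidate closest to the median voter.
The median voter (position 9) is closest to Toma at 8.
Check: Toma vs Silva — voters closer to Toma: 6 of 7.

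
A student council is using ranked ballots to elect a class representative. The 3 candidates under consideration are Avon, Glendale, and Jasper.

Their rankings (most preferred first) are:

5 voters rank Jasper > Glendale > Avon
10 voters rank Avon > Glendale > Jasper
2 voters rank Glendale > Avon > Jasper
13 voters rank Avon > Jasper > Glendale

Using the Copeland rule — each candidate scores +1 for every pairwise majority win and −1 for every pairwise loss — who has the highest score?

Avon

Pairwise results:
  Avon vs Glendale: Avon wins 23–7.
  Avon vs Jasper: Avon wins 25–5.
  Glendale vs Jasper: Jasper wins 18–12.
Copeland scores (wins − losses):
  Avon: 2 − 0 = 2
  Glendale: 0 − 2 = -2
  Jasper: 1 − 1 = 0
Avon has the best Copeland score.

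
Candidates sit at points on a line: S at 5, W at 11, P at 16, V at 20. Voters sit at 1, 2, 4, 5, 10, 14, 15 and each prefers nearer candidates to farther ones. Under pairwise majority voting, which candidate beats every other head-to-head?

With single-peaked preferences on a line, the Condorcet winner is the candidate closest to the median voter.
The median voter (position 5) is closest to S at 5.
Check: S vs V — voters closer to S: 5 of 7.

S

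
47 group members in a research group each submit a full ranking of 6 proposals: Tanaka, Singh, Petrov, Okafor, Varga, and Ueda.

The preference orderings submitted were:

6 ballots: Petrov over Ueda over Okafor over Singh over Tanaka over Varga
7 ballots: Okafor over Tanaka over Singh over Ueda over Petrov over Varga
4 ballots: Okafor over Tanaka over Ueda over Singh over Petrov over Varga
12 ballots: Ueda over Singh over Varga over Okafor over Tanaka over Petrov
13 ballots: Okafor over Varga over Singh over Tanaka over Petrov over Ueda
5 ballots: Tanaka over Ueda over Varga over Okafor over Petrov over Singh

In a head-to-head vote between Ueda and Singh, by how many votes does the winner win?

7

Ballots ranking Ueda above Singh: 6+4+12+5 = 27.
Ballots ranking Singh above Ueda: 7+13 = 20.
Ueda wins 27–20, a margin of 7.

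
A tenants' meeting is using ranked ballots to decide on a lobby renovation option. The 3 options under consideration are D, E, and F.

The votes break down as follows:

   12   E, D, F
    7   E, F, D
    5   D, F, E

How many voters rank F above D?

Ballots ranking F above D: 7.
Ballots ranking D above F: 12+5 = 17.
So 7 of 24 voters prefer F to D.

7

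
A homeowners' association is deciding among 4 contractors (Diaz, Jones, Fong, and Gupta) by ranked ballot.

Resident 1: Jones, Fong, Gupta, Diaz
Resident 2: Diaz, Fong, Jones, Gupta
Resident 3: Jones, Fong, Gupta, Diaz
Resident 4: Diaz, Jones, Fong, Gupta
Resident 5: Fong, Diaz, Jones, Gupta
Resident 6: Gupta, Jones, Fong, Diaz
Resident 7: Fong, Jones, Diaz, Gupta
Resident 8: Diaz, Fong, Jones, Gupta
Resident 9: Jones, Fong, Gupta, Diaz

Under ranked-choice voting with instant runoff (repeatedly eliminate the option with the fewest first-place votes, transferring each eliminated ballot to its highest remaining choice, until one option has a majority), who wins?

Jones

Round 1: Diaz 3, Jones 3, Fong 2, Gupta 1. Gupta has the fewest and is eliminated.
Round 2: Jones 4, Diaz 3, Fong 2. Fong has the fewest and is eliminated.
Round 3: Jones 5, Diaz 4. Jones has a majority.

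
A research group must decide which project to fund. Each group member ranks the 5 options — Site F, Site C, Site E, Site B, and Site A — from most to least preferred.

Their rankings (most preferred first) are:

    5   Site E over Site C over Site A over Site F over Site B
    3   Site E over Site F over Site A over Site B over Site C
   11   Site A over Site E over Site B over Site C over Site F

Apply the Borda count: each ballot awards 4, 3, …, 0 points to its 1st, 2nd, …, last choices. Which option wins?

Site E

Borda scores:
  Site F: 5·1 + 3·3 + 11·0 = 14
  Site C: 5·3 + 3·0 + 11·1 = 26
  Site E: 5·4 + 3·4 + 11·3 = 65
  Site B: 5·0 + 3·1 + 11·2 = 25
  Site A: 5·2 + 3·2 + 11·4 = 60
Site E has the highest total.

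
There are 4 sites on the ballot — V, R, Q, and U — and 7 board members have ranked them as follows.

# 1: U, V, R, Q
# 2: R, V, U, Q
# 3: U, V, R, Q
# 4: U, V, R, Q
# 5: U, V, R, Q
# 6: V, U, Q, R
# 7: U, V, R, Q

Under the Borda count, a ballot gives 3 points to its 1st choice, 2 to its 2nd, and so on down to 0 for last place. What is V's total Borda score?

15

Borda scores:
  V: 2 + 2 + 2 + 2 + 2 + 3 + 2 = 15
  R: 1 + 3 + 1 + 1 + 1 + 0 + 1 = 8
  Q: 0 + 0 + 0 + 0 + 0 + 1 + 0 = 1
  U: 3 + 1 + 3 + 3 + 3 + 2 + 3 = 18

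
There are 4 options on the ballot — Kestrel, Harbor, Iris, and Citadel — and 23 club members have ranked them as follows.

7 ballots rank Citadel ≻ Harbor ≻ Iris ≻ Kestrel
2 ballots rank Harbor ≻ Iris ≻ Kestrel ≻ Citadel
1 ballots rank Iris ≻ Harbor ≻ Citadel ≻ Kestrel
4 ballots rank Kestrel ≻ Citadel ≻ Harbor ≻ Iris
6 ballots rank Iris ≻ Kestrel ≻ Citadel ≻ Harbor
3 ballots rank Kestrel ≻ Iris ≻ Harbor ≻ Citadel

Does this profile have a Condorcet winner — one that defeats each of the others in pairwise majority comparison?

Head-to-head results (23 voters total):
Kestrel vs Harbor: Kestrel wins 13–10.
Kestrel vs Iris: Iris wins 16–7.
Kestrel vs Citadel: Kestrel wins 15–8.
Harbor vs Iris: Harbor wins 13–10.
Harbor vs Citadel: Citadel wins 17–6.
Iris vs Citadel: Iris wins 12–11.
No candidate beats all others: Kestrel beats Harbor beats Iris beats Kestrel, a majority cycle.

No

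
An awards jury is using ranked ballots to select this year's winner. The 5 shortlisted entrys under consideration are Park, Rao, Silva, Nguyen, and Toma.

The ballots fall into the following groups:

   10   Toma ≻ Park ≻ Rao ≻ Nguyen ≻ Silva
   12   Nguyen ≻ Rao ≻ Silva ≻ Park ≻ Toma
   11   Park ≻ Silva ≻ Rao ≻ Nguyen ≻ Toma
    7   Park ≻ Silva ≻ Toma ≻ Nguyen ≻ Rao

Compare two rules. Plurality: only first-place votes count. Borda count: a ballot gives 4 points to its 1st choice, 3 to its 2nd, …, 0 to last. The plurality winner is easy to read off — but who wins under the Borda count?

Park

Plurality first-place counts: Park 18, Rao 0, Silva 0, Nguyen 12, Toma 10 → Park.
Borda totals: Park 114, Rao 78, Silva 78, Nguyen 76, Toma 54 → Park.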